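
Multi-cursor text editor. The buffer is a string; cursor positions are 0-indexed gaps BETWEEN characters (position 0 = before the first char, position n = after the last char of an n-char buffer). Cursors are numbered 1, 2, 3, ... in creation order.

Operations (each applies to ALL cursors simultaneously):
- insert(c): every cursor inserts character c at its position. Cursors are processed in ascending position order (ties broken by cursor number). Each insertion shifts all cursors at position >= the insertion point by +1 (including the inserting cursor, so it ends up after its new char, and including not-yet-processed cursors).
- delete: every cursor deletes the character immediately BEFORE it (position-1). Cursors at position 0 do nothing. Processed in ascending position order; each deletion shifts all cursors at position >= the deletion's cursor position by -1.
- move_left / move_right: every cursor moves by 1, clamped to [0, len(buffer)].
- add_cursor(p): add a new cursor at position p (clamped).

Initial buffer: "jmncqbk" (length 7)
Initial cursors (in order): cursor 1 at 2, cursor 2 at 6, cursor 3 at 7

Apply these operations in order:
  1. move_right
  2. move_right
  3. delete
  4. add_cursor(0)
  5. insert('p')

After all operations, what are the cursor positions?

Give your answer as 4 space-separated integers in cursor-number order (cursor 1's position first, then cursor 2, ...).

After op 1 (move_right): buffer="jmncqbk" (len 7), cursors c1@3 c2@7 c3@7, authorship .......
After op 2 (move_right): buffer="jmncqbk" (len 7), cursors c1@4 c2@7 c3@7, authorship .......
After op 3 (delete): buffer="jmnq" (len 4), cursors c1@3 c2@4 c3@4, authorship ....
After op 4 (add_cursor(0)): buffer="jmnq" (len 4), cursors c4@0 c1@3 c2@4 c3@4, authorship ....
After op 5 (insert('p')): buffer="pjmnpqpp" (len 8), cursors c4@1 c1@5 c2@8 c3@8, authorship 4...1.23

Answer: 5 8 8 1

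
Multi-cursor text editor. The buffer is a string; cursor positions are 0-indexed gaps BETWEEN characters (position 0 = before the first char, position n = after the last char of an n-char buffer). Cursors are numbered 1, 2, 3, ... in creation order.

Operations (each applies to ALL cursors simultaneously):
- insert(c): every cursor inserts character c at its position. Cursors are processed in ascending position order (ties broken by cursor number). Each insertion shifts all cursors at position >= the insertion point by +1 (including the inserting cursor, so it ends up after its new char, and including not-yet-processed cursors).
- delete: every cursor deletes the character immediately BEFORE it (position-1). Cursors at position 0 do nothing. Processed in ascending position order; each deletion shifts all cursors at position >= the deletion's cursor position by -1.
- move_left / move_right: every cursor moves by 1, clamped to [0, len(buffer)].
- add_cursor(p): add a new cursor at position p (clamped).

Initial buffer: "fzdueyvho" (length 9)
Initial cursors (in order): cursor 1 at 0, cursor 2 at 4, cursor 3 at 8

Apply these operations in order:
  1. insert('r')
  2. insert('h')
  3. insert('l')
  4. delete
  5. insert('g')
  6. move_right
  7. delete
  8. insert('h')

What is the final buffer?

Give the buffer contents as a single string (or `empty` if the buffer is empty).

Answer: rhghzdurhghyvhrhgh

Derivation:
After op 1 (insert('r')): buffer="rfzdureyvhro" (len 12), cursors c1@1 c2@6 c3@11, authorship 1....2....3.
After op 2 (insert('h')): buffer="rhfzdurheyvhrho" (len 15), cursors c1@2 c2@8 c3@14, authorship 11....22....33.
After op 3 (insert('l')): buffer="rhlfzdurhleyvhrhlo" (len 18), cursors c1@3 c2@10 c3@17, authorship 111....222....333.
After op 4 (delete): buffer="rhfzdurheyvhrho" (len 15), cursors c1@2 c2@8 c3@14, authorship 11....22....33.
After op 5 (insert('g')): buffer="rhgfzdurhgeyvhrhgo" (len 18), cursors c1@3 c2@10 c3@17, authorship 111....222....333.
After op 6 (move_right): buffer="rhgfzdurhgeyvhrhgo" (len 18), cursors c1@4 c2@11 c3@18, authorship 111....222....333.
After op 7 (delete): buffer="rhgzdurhgyvhrhg" (len 15), cursors c1@3 c2@9 c3@15, authorship 111...222...333
After op 8 (insert('h')): buffer="rhghzdurhghyvhrhgh" (len 18), cursors c1@4 c2@11 c3@18, authorship 1111...2222...3333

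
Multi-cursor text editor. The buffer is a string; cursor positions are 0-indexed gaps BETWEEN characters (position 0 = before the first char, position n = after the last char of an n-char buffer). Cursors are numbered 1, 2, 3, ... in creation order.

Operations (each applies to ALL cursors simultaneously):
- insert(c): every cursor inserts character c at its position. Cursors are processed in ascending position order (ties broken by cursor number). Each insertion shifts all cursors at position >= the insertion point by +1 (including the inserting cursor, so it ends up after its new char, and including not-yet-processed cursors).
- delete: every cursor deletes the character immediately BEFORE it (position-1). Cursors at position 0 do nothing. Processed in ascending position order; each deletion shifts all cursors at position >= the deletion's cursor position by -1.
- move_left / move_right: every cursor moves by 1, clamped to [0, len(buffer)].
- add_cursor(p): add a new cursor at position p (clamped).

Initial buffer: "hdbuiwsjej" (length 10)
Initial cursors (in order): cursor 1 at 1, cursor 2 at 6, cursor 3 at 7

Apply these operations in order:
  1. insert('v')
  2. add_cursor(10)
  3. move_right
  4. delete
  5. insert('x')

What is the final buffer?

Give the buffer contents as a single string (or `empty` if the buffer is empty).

After op 1 (insert('v')): buffer="hvdbuiwvsvjej" (len 13), cursors c1@2 c2@8 c3@10, authorship .1.....2.3...
After op 2 (add_cursor(10)): buffer="hvdbuiwvsvjej" (len 13), cursors c1@2 c2@8 c3@10 c4@10, authorship .1.....2.3...
After op 3 (move_right): buffer="hvdbuiwvsvjej" (len 13), cursors c1@3 c2@9 c3@11 c4@11, authorship .1.....2.3...
After op 4 (delete): buffer="hvbuiwvej" (len 9), cursors c1@2 c2@7 c3@7 c4@7, authorship .1....2..
After op 5 (insert('x')): buffer="hvxbuiwvxxxej" (len 13), cursors c1@3 c2@11 c3@11 c4@11, authorship .11....2234..

Answer: hvxbuiwvxxxej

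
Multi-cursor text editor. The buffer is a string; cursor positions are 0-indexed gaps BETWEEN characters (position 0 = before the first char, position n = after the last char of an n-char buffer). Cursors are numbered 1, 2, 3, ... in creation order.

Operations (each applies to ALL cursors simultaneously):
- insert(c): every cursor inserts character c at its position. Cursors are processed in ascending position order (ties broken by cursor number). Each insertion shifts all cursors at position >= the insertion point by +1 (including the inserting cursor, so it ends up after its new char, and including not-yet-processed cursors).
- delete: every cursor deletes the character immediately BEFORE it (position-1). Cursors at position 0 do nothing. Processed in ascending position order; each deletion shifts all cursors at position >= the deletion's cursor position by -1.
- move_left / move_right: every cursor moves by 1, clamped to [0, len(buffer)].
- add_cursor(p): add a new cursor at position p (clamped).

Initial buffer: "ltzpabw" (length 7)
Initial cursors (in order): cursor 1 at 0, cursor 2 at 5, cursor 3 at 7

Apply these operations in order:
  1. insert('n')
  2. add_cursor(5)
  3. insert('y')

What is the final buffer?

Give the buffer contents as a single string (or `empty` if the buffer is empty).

Answer: nyltzpyanybwny

Derivation:
After op 1 (insert('n')): buffer="nltzpanbwn" (len 10), cursors c1@1 c2@7 c3@10, authorship 1.....2..3
After op 2 (add_cursor(5)): buffer="nltzpanbwn" (len 10), cursors c1@1 c4@5 c2@7 c3@10, authorship 1.....2..3
After op 3 (insert('y')): buffer="nyltzpyanybwny" (len 14), cursors c1@2 c4@7 c2@10 c3@14, authorship 11....4.22..33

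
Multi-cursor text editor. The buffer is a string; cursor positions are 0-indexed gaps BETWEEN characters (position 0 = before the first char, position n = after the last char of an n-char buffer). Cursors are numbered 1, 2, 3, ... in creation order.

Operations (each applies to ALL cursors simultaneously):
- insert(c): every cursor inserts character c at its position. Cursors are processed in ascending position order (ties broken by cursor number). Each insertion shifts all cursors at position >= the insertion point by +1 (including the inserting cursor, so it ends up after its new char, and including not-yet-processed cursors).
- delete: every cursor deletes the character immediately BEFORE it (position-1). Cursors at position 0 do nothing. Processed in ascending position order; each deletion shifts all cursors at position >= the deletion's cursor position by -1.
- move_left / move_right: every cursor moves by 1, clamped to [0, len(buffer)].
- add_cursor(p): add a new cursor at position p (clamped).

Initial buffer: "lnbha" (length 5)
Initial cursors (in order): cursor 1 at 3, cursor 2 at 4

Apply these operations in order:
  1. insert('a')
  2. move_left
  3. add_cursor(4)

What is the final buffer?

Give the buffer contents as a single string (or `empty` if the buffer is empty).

After op 1 (insert('a')): buffer="lnbahaa" (len 7), cursors c1@4 c2@6, authorship ...1.2.
After op 2 (move_left): buffer="lnbahaa" (len 7), cursors c1@3 c2@5, authorship ...1.2.
After op 3 (add_cursor(4)): buffer="lnbahaa" (len 7), cursors c1@3 c3@4 c2@5, authorship ...1.2.

Answer: lnbahaa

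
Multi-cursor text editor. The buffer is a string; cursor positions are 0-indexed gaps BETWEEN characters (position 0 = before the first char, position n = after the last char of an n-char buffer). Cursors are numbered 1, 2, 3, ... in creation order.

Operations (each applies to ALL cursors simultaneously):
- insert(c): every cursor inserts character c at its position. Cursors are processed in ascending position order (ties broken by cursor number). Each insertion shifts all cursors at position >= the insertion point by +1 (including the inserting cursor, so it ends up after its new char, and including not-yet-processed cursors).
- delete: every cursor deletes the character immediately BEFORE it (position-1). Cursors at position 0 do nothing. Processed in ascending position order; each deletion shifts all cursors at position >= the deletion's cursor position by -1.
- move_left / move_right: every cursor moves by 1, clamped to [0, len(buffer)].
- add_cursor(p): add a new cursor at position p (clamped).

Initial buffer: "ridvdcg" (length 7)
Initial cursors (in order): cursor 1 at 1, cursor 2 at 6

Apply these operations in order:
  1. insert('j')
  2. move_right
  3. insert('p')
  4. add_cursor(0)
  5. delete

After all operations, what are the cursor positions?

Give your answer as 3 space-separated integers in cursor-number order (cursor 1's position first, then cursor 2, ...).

Answer: 3 9 0

Derivation:
After op 1 (insert('j')): buffer="rjidvdcjg" (len 9), cursors c1@2 c2@8, authorship .1.....2.
After op 2 (move_right): buffer="rjidvdcjg" (len 9), cursors c1@3 c2@9, authorship .1.....2.
After op 3 (insert('p')): buffer="rjipdvdcjgp" (len 11), cursors c1@4 c2@11, authorship .1.1....2.2
After op 4 (add_cursor(0)): buffer="rjipdvdcjgp" (len 11), cursors c3@0 c1@4 c2@11, authorship .1.1....2.2
After op 5 (delete): buffer="rjidvdcjg" (len 9), cursors c3@0 c1@3 c2@9, authorship .1.....2.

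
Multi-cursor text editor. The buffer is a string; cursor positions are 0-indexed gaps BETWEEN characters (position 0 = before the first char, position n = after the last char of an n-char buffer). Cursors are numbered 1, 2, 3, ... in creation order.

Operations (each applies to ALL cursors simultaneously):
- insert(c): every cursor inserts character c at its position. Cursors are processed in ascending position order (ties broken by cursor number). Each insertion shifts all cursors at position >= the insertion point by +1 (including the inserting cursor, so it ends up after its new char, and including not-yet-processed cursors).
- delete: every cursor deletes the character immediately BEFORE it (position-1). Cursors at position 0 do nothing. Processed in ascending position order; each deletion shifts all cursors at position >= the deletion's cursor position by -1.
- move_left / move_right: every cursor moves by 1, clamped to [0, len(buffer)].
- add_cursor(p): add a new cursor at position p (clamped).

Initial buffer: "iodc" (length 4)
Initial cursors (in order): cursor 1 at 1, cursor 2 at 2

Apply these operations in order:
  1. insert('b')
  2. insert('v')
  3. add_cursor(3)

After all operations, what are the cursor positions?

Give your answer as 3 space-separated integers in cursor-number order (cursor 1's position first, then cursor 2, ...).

After op 1 (insert('b')): buffer="ibobdc" (len 6), cursors c1@2 c2@4, authorship .1.2..
After op 2 (insert('v')): buffer="ibvobvdc" (len 8), cursors c1@3 c2@6, authorship .11.22..
After op 3 (add_cursor(3)): buffer="ibvobvdc" (len 8), cursors c1@3 c3@3 c2@6, authorship .11.22..

Answer: 3 6 3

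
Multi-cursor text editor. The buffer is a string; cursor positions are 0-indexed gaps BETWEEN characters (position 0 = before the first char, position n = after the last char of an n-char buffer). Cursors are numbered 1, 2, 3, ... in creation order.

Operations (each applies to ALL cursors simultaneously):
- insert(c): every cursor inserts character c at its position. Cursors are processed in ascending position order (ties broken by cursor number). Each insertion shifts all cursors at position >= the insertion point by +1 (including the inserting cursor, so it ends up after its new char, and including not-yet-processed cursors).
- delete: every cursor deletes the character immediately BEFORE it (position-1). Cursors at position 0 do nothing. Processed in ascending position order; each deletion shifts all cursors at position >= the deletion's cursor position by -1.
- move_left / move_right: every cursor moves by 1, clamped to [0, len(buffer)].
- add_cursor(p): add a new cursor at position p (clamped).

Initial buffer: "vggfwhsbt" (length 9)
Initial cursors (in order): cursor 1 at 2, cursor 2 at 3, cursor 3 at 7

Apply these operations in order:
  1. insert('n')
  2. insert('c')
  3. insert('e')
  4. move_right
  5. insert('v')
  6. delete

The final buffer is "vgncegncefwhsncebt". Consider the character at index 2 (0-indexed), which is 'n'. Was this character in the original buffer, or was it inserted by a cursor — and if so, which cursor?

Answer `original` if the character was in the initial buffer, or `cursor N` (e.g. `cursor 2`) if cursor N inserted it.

After op 1 (insert('n')): buffer="vgngnfwhsnbt" (len 12), cursors c1@3 c2@5 c3@10, authorship ..1.2....3..
After op 2 (insert('c')): buffer="vgncgncfwhsncbt" (len 15), cursors c1@4 c2@7 c3@13, authorship ..11.22....33..
After op 3 (insert('e')): buffer="vgncegncefwhsncebt" (len 18), cursors c1@5 c2@9 c3@16, authorship ..111.222....333..
After op 4 (move_right): buffer="vgncegncefwhsncebt" (len 18), cursors c1@6 c2@10 c3@17, authorship ..111.222....333..
After op 5 (insert('v')): buffer="vgncegvncefvwhsncebvt" (len 21), cursors c1@7 c2@12 c3@20, authorship ..111.1222.2...333.3.
After op 6 (delete): buffer="vgncegncefwhsncebt" (len 18), cursors c1@6 c2@10 c3@17, authorship ..111.222....333..
Authorship (.=original, N=cursor N): . . 1 1 1 . 2 2 2 . . . . 3 3 3 . .
Index 2: author = 1

Answer: cursor 1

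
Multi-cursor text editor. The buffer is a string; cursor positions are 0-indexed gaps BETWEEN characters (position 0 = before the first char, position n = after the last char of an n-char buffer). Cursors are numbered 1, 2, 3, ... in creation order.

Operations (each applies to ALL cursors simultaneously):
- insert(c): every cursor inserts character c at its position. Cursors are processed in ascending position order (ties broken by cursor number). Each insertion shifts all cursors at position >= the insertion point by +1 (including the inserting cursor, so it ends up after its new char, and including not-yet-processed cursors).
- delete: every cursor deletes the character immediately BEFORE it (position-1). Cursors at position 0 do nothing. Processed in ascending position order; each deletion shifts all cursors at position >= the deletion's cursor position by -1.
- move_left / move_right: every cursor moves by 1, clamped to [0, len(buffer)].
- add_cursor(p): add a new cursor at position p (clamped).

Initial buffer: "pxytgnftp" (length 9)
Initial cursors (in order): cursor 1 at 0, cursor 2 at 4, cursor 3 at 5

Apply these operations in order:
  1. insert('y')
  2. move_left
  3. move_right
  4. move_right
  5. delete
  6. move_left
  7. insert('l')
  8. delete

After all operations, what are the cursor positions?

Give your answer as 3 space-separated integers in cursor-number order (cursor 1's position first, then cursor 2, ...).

After op 1 (insert('y')): buffer="ypxytygynftp" (len 12), cursors c1@1 c2@6 c3@8, authorship 1....2.3....
After op 2 (move_left): buffer="ypxytygynftp" (len 12), cursors c1@0 c2@5 c3@7, authorship 1....2.3....
After op 3 (move_right): buffer="ypxytygynftp" (len 12), cursors c1@1 c2@6 c3@8, authorship 1....2.3....
After op 4 (move_right): buffer="ypxytygynftp" (len 12), cursors c1@2 c2@7 c3@9, authorship 1....2.3....
After op 5 (delete): buffer="yxytyyftp" (len 9), cursors c1@1 c2@5 c3@6, authorship 1...23...
After op 6 (move_left): buffer="yxytyyftp" (len 9), cursors c1@0 c2@4 c3@5, authorship 1...23...
After op 7 (insert('l')): buffer="lyxytlylyftp" (len 12), cursors c1@1 c2@6 c3@8, authorship 11...2233...
After op 8 (delete): buffer="yxytyyftp" (len 9), cursors c1@0 c2@4 c3@5, authorship 1...23...

Answer: 0 4 5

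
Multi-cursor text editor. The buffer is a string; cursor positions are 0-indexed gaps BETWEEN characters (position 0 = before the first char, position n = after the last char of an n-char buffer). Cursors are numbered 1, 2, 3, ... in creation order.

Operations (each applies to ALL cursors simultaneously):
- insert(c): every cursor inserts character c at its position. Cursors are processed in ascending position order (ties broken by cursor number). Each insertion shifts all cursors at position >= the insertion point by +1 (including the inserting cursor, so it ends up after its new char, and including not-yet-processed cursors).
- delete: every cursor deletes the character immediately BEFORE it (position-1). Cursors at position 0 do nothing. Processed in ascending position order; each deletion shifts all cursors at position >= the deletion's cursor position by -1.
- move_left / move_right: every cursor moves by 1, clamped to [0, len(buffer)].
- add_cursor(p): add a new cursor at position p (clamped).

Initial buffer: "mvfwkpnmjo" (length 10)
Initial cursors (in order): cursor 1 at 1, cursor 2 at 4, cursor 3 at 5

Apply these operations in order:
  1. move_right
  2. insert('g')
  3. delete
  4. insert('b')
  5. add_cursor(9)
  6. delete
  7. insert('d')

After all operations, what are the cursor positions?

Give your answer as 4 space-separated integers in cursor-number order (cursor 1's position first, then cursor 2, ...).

After op 1 (move_right): buffer="mvfwkpnmjo" (len 10), cursors c1@2 c2@5 c3@6, authorship ..........
After op 2 (insert('g')): buffer="mvgfwkgpgnmjo" (len 13), cursors c1@3 c2@7 c3@9, authorship ..1...2.3....
After op 3 (delete): buffer="mvfwkpnmjo" (len 10), cursors c1@2 c2@5 c3@6, authorship ..........
After op 4 (insert('b')): buffer="mvbfwkbpbnmjo" (len 13), cursors c1@3 c2@7 c3@9, authorship ..1...2.3....
After op 5 (add_cursor(9)): buffer="mvbfwkbpbnmjo" (len 13), cursors c1@3 c2@7 c3@9 c4@9, authorship ..1...2.3....
After op 6 (delete): buffer="mvfwknmjo" (len 9), cursors c1@2 c2@5 c3@5 c4@5, authorship .........
After op 7 (insert('d')): buffer="mvdfwkdddnmjo" (len 13), cursors c1@3 c2@9 c3@9 c4@9, authorship ..1...234....

Answer: 3 9 9 9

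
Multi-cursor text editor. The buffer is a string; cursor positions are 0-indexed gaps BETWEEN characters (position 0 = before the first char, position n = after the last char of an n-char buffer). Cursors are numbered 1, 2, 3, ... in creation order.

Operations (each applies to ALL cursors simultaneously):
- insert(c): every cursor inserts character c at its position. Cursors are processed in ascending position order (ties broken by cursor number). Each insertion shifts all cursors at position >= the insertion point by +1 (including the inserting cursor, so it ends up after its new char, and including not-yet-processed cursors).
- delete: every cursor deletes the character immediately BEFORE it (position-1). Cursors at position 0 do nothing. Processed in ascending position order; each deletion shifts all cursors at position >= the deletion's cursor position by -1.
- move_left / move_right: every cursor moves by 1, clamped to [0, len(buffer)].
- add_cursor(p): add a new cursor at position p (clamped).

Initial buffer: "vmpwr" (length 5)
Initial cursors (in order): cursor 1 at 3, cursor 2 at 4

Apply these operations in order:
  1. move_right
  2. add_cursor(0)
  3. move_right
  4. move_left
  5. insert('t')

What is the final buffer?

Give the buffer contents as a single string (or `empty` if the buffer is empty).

After op 1 (move_right): buffer="vmpwr" (len 5), cursors c1@4 c2@5, authorship .....
After op 2 (add_cursor(0)): buffer="vmpwr" (len 5), cursors c3@0 c1@4 c2@5, authorship .....
After op 3 (move_right): buffer="vmpwr" (len 5), cursors c3@1 c1@5 c2@5, authorship .....
After op 4 (move_left): buffer="vmpwr" (len 5), cursors c3@0 c1@4 c2@4, authorship .....
After op 5 (insert('t')): buffer="tvmpwttr" (len 8), cursors c3@1 c1@7 c2@7, authorship 3....12.

Answer: tvmpwttr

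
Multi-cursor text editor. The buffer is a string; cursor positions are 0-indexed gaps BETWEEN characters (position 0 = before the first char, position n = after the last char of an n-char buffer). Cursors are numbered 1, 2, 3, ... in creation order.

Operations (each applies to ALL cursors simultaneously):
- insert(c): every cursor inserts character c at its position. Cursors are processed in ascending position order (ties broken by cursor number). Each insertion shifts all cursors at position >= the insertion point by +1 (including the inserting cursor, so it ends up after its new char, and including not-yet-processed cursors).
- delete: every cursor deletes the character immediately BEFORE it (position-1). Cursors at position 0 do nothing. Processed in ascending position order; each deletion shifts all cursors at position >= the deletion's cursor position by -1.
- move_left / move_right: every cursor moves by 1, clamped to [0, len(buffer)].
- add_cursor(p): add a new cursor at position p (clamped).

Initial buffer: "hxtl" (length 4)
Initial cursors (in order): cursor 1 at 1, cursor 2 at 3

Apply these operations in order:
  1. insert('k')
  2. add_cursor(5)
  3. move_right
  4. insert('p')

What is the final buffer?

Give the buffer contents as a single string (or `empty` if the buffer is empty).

After op 1 (insert('k')): buffer="hkxtkl" (len 6), cursors c1@2 c2@5, authorship .1..2.
After op 2 (add_cursor(5)): buffer="hkxtkl" (len 6), cursors c1@2 c2@5 c3@5, authorship .1..2.
After op 3 (move_right): buffer="hkxtkl" (len 6), cursors c1@3 c2@6 c3@6, authorship .1..2.
After op 4 (insert('p')): buffer="hkxptklpp" (len 9), cursors c1@4 c2@9 c3@9, authorship .1.1.2.23

Answer: hkxptklpp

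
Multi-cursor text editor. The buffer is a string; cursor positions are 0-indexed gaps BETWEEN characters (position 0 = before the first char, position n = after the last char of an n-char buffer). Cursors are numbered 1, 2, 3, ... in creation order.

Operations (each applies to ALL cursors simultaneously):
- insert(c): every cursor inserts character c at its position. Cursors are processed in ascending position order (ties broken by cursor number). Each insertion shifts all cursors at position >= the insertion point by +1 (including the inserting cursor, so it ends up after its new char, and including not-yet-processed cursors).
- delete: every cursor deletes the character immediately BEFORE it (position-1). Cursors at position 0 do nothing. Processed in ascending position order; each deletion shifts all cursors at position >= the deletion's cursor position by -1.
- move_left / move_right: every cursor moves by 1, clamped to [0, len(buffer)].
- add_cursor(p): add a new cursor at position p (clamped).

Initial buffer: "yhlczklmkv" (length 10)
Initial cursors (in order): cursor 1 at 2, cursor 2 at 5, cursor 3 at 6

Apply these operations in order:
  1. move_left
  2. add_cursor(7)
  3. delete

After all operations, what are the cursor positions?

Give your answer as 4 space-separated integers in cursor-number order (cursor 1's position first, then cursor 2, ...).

After op 1 (move_left): buffer="yhlczklmkv" (len 10), cursors c1@1 c2@4 c3@5, authorship ..........
After op 2 (add_cursor(7)): buffer="yhlczklmkv" (len 10), cursors c1@1 c2@4 c3@5 c4@7, authorship ..........
After op 3 (delete): buffer="hlkmkv" (len 6), cursors c1@0 c2@2 c3@2 c4@3, authorship ......

Answer: 0 2 2 3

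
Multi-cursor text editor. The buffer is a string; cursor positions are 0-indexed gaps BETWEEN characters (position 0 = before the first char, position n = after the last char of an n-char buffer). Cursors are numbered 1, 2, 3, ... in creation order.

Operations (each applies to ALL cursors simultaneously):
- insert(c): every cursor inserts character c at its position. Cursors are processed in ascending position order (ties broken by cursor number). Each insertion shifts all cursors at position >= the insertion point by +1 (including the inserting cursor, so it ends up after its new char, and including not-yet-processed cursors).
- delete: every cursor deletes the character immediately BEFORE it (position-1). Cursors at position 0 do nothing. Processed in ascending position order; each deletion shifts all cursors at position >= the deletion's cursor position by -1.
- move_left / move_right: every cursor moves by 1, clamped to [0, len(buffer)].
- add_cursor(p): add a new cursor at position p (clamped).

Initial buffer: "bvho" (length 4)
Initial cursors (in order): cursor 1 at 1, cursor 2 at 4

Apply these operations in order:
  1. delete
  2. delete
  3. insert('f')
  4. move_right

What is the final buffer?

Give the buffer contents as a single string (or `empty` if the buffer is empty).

After op 1 (delete): buffer="vh" (len 2), cursors c1@0 c2@2, authorship ..
After op 2 (delete): buffer="v" (len 1), cursors c1@0 c2@1, authorship .
After op 3 (insert('f')): buffer="fvf" (len 3), cursors c1@1 c2@3, authorship 1.2
After op 4 (move_right): buffer="fvf" (len 3), cursors c1@2 c2@3, authorship 1.2

Answer: fvf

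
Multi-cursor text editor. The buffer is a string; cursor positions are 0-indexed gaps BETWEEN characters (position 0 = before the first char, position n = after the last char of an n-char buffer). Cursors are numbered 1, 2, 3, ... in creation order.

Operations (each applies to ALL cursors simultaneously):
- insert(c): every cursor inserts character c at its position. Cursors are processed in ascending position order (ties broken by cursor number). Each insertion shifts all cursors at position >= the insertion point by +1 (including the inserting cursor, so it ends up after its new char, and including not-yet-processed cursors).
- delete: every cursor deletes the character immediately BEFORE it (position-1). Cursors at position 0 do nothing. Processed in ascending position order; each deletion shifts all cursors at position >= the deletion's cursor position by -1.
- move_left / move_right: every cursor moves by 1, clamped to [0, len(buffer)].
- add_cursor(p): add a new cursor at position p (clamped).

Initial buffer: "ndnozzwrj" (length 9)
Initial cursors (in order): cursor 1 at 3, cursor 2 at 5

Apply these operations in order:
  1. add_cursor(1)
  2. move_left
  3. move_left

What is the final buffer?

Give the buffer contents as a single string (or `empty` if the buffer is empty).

After op 1 (add_cursor(1)): buffer="ndnozzwrj" (len 9), cursors c3@1 c1@3 c2@5, authorship .........
After op 2 (move_left): buffer="ndnozzwrj" (len 9), cursors c3@0 c1@2 c2@4, authorship .........
After op 3 (move_left): buffer="ndnozzwrj" (len 9), cursors c3@0 c1@1 c2@3, authorship .........

Answer: ndnozzwrj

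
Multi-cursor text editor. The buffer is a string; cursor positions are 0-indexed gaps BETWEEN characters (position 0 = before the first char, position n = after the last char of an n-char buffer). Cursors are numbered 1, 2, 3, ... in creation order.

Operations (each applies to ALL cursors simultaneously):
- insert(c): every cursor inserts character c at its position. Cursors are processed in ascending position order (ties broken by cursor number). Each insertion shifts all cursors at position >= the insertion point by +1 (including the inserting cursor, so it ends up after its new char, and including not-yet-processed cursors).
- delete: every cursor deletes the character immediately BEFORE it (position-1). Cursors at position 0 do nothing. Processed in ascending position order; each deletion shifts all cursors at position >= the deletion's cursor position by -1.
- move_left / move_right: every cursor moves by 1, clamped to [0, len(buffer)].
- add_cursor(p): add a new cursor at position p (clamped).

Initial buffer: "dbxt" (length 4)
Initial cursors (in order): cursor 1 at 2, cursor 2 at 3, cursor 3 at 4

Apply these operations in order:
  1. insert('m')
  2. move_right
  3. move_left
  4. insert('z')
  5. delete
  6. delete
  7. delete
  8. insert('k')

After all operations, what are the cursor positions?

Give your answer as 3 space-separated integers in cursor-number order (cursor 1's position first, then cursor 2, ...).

After op 1 (insert('m')): buffer="dbmxmtm" (len 7), cursors c1@3 c2@5 c3@7, authorship ..1.2.3
After op 2 (move_right): buffer="dbmxmtm" (len 7), cursors c1@4 c2@6 c3@7, authorship ..1.2.3
After op 3 (move_left): buffer="dbmxmtm" (len 7), cursors c1@3 c2@5 c3@6, authorship ..1.2.3
After op 4 (insert('z')): buffer="dbmzxmztzm" (len 10), cursors c1@4 c2@7 c3@9, authorship ..11.22.33
After op 5 (delete): buffer="dbmxmtm" (len 7), cursors c1@3 c2@5 c3@6, authorship ..1.2.3
After op 6 (delete): buffer="dbxm" (len 4), cursors c1@2 c2@3 c3@3, authorship ...3
After op 7 (delete): buffer="m" (len 1), cursors c1@0 c2@0 c3@0, authorship 3
After op 8 (insert('k')): buffer="kkkm" (len 4), cursors c1@3 c2@3 c3@3, authorship 1233

Answer: 3 3 3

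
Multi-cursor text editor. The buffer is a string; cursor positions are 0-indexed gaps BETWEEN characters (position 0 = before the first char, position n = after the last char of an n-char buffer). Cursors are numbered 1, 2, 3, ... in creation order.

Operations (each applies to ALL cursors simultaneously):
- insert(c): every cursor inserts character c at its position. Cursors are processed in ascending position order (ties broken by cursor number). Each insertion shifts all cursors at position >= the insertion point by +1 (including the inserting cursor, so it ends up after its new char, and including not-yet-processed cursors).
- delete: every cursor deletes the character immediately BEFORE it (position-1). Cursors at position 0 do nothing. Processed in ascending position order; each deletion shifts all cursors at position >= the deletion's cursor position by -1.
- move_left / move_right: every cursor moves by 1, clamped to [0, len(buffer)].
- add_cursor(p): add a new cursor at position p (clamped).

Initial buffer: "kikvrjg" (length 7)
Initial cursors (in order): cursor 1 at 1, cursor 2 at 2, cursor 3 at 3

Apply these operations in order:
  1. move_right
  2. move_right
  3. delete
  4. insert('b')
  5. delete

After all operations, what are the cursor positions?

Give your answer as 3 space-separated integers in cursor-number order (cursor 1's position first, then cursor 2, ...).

Answer: 2 2 2

Derivation:
After op 1 (move_right): buffer="kikvrjg" (len 7), cursors c1@2 c2@3 c3@4, authorship .......
After op 2 (move_right): buffer="kikvrjg" (len 7), cursors c1@3 c2@4 c3@5, authorship .......
After op 3 (delete): buffer="kijg" (len 4), cursors c1@2 c2@2 c3@2, authorship ....
After op 4 (insert('b')): buffer="kibbbjg" (len 7), cursors c1@5 c2@5 c3@5, authorship ..123..
After op 5 (delete): buffer="kijg" (len 4), cursors c1@2 c2@2 c3@2, authorship ....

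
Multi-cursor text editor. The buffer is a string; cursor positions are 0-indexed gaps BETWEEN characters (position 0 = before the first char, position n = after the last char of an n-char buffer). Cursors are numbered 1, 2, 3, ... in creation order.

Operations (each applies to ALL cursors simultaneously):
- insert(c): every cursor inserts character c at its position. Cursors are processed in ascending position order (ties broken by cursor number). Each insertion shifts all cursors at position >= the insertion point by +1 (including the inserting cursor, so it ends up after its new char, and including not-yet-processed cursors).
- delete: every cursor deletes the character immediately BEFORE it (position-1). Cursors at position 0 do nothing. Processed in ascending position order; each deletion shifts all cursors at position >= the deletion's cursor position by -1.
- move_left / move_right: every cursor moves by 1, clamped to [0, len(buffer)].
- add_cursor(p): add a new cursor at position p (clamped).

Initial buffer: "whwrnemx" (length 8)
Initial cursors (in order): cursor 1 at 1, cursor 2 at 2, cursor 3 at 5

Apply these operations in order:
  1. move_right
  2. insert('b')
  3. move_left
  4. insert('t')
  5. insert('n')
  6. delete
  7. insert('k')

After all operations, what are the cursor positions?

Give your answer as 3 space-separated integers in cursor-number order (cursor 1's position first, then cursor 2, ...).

After op 1 (move_right): buffer="whwrnemx" (len 8), cursors c1@2 c2@3 c3@6, authorship ........
After op 2 (insert('b')): buffer="whbwbrnebmx" (len 11), cursors c1@3 c2@5 c3@9, authorship ..1.2...3..
After op 3 (move_left): buffer="whbwbrnebmx" (len 11), cursors c1@2 c2@4 c3@8, authorship ..1.2...3..
After op 4 (insert('t')): buffer="whtbwtbrnetbmx" (len 14), cursors c1@3 c2@6 c3@11, authorship ..11.22...33..
After op 5 (insert('n')): buffer="whtnbwtnbrnetnbmx" (len 17), cursors c1@4 c2@8 c3@14, authorship ..111.222...333..
After op 6 (delete): buffer="whtbwtbrnetbmx" (len 14), cursors c1@3 c2@6 c3@11, authorship ..11.22...33..
After op 7 (insert('k')): buffer="whtkbwtkbrnetkbmx" (len 17), cursors c1@4 c2@8 c3@14, authorship ..111.222...333..

Answer: 4 8 14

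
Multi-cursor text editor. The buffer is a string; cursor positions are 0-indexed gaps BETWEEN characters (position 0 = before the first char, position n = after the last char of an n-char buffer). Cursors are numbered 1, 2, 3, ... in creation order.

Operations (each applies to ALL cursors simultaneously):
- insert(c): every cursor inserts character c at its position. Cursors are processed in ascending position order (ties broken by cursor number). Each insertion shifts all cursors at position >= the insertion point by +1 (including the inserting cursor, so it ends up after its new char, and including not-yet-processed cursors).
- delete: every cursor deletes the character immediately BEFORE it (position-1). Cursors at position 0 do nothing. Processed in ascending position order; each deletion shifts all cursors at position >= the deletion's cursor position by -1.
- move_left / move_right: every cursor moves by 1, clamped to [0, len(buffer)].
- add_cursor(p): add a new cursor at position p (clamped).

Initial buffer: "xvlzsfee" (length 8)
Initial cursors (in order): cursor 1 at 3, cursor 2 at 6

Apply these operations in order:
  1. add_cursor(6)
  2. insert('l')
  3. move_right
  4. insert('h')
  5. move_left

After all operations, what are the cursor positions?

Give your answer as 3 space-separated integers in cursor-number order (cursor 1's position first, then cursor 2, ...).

Answer: 5 12 12

Derivation:
After op 1 (add_cursor(6)): buffer="xvlzsfee" (len 8), cursors c1@3 c2@6 c3@6, authorship ........
After op 2 (insert('l')): buffer="xvllzsfllee" (len 11), cursors c1@4 c2@9 c3@9, authorship ...1...23..
After op 3 (move_right): buffer="xvllzsfllee" (len 11), cursors c1@5 c2@10 c3@10, authorship ...1...23..
After op 4 (insert('h')): buffer="xvllzhsfllehhe" (len 14), cursors c1@6 c2@13 c3@13, authorship ...1.1..23.23.
After op 5 (move_left): buffer="xvllzhsfllehhe" (len 14), cursors c1@5 c2@12 c3@12, authorship ...1.1..23.23.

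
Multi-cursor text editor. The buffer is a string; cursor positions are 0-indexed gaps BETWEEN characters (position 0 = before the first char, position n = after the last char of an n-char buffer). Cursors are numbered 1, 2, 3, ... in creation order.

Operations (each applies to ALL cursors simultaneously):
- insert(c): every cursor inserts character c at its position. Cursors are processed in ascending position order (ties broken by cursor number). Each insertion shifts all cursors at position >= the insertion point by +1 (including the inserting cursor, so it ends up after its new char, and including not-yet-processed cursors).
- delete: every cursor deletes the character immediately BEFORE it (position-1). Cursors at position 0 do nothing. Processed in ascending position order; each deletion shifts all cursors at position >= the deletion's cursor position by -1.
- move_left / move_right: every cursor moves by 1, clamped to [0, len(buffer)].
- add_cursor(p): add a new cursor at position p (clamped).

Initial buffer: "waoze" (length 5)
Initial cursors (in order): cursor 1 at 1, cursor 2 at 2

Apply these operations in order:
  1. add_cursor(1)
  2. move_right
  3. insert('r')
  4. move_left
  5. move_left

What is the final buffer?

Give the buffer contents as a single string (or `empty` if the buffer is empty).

After op 1 (add_cursor(1)): buffer="waoze" (len 5), cursors c1@1 c3@1 c2@2, authorship .....
After op 2 (move_right): buffer="waoze" (len 5), cursors c1@2 c3@2 c2@3, authorship .....
After op 3 (insert('r')): buffer="warrorze" (len 8), cursors c1@4 c3@4 c2@6, authorship ..13.2..
After op 4 (move_left): buffer="warrorze" (len 8), cursors c1@3 c3@3 c2@5, authorship ..13.2..
After op 5 (move_left): buffer="warrorze" (len 8), cursors c1@2 c3@2 c2@4, authorship ..13.2..

Answer: warrorze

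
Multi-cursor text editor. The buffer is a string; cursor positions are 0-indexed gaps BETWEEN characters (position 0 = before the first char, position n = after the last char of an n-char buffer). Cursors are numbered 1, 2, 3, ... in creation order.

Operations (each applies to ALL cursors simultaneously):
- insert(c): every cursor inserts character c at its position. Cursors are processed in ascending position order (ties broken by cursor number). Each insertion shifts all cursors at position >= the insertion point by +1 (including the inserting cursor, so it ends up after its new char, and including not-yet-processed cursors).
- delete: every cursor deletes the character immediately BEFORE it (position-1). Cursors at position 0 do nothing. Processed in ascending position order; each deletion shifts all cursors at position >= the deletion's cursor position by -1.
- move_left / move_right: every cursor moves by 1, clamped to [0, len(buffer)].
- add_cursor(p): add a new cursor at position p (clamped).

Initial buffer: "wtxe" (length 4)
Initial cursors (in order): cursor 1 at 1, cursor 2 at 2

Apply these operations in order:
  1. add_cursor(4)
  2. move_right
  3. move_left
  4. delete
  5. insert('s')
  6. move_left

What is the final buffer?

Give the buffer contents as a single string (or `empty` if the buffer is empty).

After op 1 (add_cursor(4)): buffer="wtxe" (len 4), cursors c1@1 c2@2 c3@4, authorship ....
After op 2 (move_right): buffer="wtxe" (len 4), cursors c1@2 c2@3 c3@4, authorship ....
After op 3 (move_left): buffer="wtxe" (len 4), cursors c1@1 c2@2 c3@3, authorship ....
After op 4 (delete): buffer="e" (len 1), cursors c1@0 c2@0 c3@0, authorship .
After op 5 (insert('s')): buffer="ssse" (len 4), cursors c1@3 c2@3 c3@3, authorship 123.
After op 6 (move_left): buffer="ssse" (len 4), cursors c1@2 c2@2 c3@2, authorship 123.

Answer: ssse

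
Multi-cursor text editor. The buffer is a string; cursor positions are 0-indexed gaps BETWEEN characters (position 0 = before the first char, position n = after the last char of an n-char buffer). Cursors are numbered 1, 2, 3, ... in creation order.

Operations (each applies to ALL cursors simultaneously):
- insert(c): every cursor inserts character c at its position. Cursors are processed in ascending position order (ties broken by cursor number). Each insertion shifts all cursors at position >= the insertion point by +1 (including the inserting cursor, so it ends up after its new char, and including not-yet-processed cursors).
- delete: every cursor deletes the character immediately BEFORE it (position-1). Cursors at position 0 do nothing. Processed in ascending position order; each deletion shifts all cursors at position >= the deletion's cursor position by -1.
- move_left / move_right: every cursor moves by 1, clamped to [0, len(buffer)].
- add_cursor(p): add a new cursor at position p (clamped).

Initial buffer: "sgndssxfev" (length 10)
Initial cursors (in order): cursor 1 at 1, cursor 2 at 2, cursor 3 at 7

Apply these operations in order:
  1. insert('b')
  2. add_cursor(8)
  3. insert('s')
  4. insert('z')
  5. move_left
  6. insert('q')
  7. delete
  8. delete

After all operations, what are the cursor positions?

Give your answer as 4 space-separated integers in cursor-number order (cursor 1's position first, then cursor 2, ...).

Answer: 2 5 13 10

Derivation:
After op 1 (insert('b')): buffer="sbgbndssxbfev" (len 13), cursors c1@2 c2@4 c3@10, authorship .1.2.....3...
After op 2 (add_cursor(8)): buffer="sbgbndssxbfev" (len 13), cursors c1@2 c2@4 c4@8 c3@10, authorship .1.2.....3...
After op 3 (insert('s')): buffer="sbsgbsndsssxbsfev" (len 17), cursors c1@3 c2@6 c4@11 c3@14, authorship .11.22....4.33...
After op 4 (insert('z')): buffer="sbszgbszndssszxbszfev" (len 21), cursors c1@4 c2@8 c4@14 c3@18, authorship .111.222....44.333...
After op 5 (move_left): buffer="sbszgbszndssszxbszfev" (len 21), cursors c1@3 c2@7 c4@13 c3@17, authorship .111.222....44.333...
After op 6 (insert('q')): buffer="sbsqzgbsqzndsssqzxbsqzfev" (len 25), cursors c1@4 c2@9 c4@16 c3@21, authorship .1111.2222....444.3333...
After op 7 (delete): buffer="sbszgbszndssszxbszfev" (len 21), cursors c1@3 c2@7 c4@13 c3@17, authorship .111.222....44.333...
After op 8 (delete): buffer="sbzgbzndsszxbzfev" (len 17), cursors c1@2 c2@5 c4@10 c3@13, authorship .11.22....4.33...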